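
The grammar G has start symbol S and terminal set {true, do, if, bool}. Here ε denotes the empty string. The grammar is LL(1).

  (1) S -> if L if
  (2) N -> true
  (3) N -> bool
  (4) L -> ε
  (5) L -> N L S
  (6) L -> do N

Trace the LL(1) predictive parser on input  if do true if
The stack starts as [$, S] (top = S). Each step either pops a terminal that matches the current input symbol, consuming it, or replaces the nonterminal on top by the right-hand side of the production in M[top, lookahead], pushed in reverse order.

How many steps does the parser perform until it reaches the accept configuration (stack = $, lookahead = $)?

7

     Stack      Input            Action
  1  $ S        if do true if $  expand S -> if L if
  2  $ if L if  if do true if $  match if
  3  $ if L     do true if $     expand L -> do N
  4  $ if N do  do true if $     match do
  5  $ if N     true if $        expand N -> true
  6  $ if true  true if $        match true
  7  $ if       if $             match if
Accept reached after 7 steps.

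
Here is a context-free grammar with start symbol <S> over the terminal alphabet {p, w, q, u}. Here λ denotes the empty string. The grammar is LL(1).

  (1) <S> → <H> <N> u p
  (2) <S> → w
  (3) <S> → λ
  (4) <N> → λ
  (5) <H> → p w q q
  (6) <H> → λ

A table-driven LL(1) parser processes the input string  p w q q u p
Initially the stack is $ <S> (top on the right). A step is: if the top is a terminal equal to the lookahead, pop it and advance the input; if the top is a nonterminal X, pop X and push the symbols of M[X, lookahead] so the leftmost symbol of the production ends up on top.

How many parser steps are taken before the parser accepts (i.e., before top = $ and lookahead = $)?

step 1: stack=$ <S>  input=p w q q u p $  — expand <S> → <H> <N> u p
step 2: stack=$ p u <N> <H>  input=p w q q u p $  — expand <H> → p w q q
step 3: stack=$ p u <N> q q w p  input=p w q q u p $  — match p
step 4: stack=$ p u <N> q q w  input=w q q u p $  — match w
step 5: stack=$ p u <N> q q  input=q q u p $  — match q
step 6: stack=$ p u <N> q  input=q u p $  — match q
step 7: stack=$ p u <N>  input=u p $  — expand <N> → λ
step 8: stack=$ p u  input=u p $  — match u
step 9: stack=$ p  input=p $  — match p
Accept reached after 9 steps.

9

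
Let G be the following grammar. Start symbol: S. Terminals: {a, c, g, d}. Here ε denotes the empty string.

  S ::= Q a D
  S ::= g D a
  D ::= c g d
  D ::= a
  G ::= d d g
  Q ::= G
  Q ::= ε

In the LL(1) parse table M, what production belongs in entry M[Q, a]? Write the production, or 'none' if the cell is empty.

Q ::= ε

FIRST(D) = {a, c}
FIRST(G) = {d}
FIRST(Q) = {ε, d}  (via G)
FIRST(S) = {a, d, g}  (via Q a D)
FOLLOW(S) includes $ since S is the start symbol.
FOLLOW(Q): in S::=Q a D, Q is followed by a D with FIRST {a}. Thus FOLLOW(Q) = {a}.
For Q ::= G: FIRST(G) = {d}, so it goes in M[Q, t] for t ∈ {d}.
For Q ::= ε: FIRST(ε) = {ε}, so it goes in M[Q, t] for t ∈ {}; since ε ∈ FIRST, also for every t ∈ FOLLOW(Q) = {a}.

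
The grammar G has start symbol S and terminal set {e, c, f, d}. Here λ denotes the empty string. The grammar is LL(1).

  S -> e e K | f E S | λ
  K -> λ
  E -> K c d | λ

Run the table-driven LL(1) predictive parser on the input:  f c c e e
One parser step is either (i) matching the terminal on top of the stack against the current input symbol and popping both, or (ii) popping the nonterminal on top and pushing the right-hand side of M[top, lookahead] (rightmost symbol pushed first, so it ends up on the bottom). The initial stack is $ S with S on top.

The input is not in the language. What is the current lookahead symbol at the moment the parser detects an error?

step 1: stack=$ S  input=f c c e e $  — expand S -> f E S
step 2: stack=$ S E f  input=f c c e e $  — match f
step 3: stack=$ S E  input=c c e e $  — expand E -> K c d
step 4: stack=$ S d c K  input=c c e e $  — expand K -> λ
step 5: stack=$ S d c  input=c c e e $  — match c
step 6: stack=$ S d  input=c e e $  — error: top is terminal d but lookahead is c

c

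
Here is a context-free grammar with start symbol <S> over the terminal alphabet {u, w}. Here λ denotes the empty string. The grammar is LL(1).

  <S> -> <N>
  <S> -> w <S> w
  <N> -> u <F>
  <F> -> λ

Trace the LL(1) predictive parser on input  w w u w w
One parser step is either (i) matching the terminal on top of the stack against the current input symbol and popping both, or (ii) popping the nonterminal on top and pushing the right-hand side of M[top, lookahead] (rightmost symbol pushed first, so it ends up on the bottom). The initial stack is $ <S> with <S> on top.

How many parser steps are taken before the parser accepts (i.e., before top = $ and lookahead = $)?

step 1: stack=$ <S>  input=w w u w w $  — expand <S> -> w <S> w
step 2: stack=$ w <S> w  input=w w u w w $  — match w
step 3: stack=$ w <S>  input=w u w w $  — expand <S> -> w <S> w
step 4: stack=$ w w <S> w  input=w u w w $  — match w
step 5: stack=$ w w <S>  input=u w w $  — expand <S> -> <N>
step 6: stack=$ w w <N>  input=u w w $  — expand <N> -> u <F>
step 7: stack=$ w w <F> u  input=u w w $  — match u
step 8: stack=$ w w <F>  input=w w $  — expand <F> -> λ
step 9: stack=$ w w  input=w w $  — match w
step 10: stack=$ w  input=w $  — match w
Accept reached after 10 steps.

10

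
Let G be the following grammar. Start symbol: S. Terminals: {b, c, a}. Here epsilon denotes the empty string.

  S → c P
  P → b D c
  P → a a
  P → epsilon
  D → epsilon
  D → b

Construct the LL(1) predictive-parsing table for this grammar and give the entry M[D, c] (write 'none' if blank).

D → epsilon

FIRST(S): from S→c P we get {c}. So FIRST(S) = {c}.
FIRST(P): from P→b D c we get {b}; from P→a a we get {a}; from P→epsilon we get {epsilon}. So FIRST(P) = {epsilon, a, b}.
FIRST(D): from D→epsilon we get {epsilon}; from D→b we get {b}. So FIRST(D) = {epsilon, b}.
FOLLOW(S) includes $ since S is the start symbol.
FOLLOW(D): in P→b D c, D is followed by c with FIRST {c}. Thus FOLLOW(D) = {c}.
For D → epsilon: FIRST(epsilon) = {epsilon}, so it goes in M[D, t] for t ∈ {}; since epsilon ∈ FIRST, also for every t ∈ FOLLOW(D) = {c}.
For D → b: FIRST(b) = {b}, so it goes in M[D, t] for t ∈ {b}.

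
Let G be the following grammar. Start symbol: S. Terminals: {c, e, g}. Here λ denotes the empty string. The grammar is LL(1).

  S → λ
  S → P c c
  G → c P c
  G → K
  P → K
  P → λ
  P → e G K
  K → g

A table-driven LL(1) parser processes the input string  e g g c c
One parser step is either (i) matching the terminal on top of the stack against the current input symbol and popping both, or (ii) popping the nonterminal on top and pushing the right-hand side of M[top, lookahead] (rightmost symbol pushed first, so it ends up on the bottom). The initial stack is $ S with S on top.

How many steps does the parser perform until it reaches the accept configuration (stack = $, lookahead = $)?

step 1: stack=$ S  input=e g g c c $  — expand S → P c c
step 2: stack=$ c c P  input=e g g c c $  — expand P → e G K
step 3: stack=$ c c K G e  input=e g g c c $  — match e
step 4: stack=$ c c K G  input=g g c c $  — expand G → K
step 5: stack=$ c c K K  input=g g c c $  — expand K → g
step 6: stack=$ c c K g  input=g g c c $  — match g
step 7: stack=$ c c K  input=g c c $  — expand K → g
step 8: stack=$ c c g  input=g c c $  — match g
step 9: stack=$ c c  input=c c $  — match c
step 10: stack=$ c  input=c $  — match c
Accept reached after 10 steps.

10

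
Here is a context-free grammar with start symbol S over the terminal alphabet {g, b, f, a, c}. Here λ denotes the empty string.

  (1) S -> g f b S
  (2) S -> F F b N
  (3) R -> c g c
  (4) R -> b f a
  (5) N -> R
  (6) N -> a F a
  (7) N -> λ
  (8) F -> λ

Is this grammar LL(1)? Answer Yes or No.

Yes

FIRST(S) = {b, g}
FIRST(R) = {b, c}
FIRST(N) = {λ, a, b, c}
FIRST(F) = {λ}
FOLLOW(S) = {$}
FOLLOW(R) = {$}
FOLLOW(N) = {$}
FOLLOW(F) = {a, b}
Each cell of M receives at most one production.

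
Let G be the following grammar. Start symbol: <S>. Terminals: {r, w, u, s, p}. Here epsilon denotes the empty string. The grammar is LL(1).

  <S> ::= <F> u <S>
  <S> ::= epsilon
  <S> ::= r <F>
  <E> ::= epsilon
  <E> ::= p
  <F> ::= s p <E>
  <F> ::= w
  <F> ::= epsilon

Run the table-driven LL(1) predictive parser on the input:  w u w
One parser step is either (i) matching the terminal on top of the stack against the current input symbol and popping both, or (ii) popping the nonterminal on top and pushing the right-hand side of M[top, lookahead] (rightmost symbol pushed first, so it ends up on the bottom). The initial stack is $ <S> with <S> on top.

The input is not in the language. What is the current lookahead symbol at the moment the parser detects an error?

     Stack        Input    Action
  1  $ <S>        w u w $  expand <S> ::= <F> u <S>
  2  $ <S> u <F>  w u w $  expand <F> ::= w
  3  $ <S> u w    w u w $  match w
  4  $ <S> u      u w $    match u
  5  $ <S>        w $      expand <S> ::= <F> u <S>
  6  $ <S> u <F>  w $      expand <F> ::= w
  7  $ <S> u w    w $      match w
  8  $ <S> u      $        error: top is terminal u but lookahead is $

$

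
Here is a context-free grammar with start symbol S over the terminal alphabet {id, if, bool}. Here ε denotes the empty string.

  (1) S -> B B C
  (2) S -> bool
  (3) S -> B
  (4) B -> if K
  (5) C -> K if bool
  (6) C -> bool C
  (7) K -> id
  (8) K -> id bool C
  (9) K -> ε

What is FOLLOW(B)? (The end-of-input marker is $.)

{$, bool, id, if}

FIRST(B) = {if}
FIRST(K) = {ε, id}
FIRST(S) = {bool, if}  (via B B C, B)
FIRST(C) = {bool, id, if}  (via K if bool)
FOLLOW(S) includes $ since S is the start symbol.
FOLLOW(S): S appears on no right-hand side. Thus FOLLOW(S) = {$}.
FOLLOW(B): in S->B B C (occurrence 1), B is followed by B C with FIRST {if}; in S->B B C (occurrence 2), B is followed by C with FIRST {bool, id, if}; in S->B, the suffix after B is empty, so FOLLOW(B) ⊇ FOLLOW(S) = {$}. Thus FOLLOW(B) = {$, bool, id, if}.
FOLLOW(K): in B->if K, the suffix after K is empty, so FOLLOW(K) ⊇ FOLLOW(B) = {$, bool, id, if}; in C->K if bool, K is followed by if bool with FIRST {if}. Thus FOLLOW(K) = {$, bool, id, if}.
FOLLOW(C): in S->B B C, the suffix after C is empty, so FOLLOW(C) ⊇ FOLLOW(S) = {$}; in C->bool C, the suffix after C is empty (adds nothing new); in K->id bool C, the suffix after C is empty, so FOLLOW(C) ⊇ FOLLOW(K) = {$, bool, id, if}. Thus FOLLOW(C) = {$, bool, id, if}.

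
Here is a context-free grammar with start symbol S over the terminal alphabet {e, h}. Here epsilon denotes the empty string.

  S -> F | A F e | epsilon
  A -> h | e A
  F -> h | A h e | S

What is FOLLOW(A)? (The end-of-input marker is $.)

FIRST(A) = {e, h}
FIRST(S) = {epsilon, e, h}  (via F, A F e)
FIRST(F) = {epsilon, e, h}  (via A h e, S)
FOLLOW(S) includes $ since S is the start symbol.
FOLLOW(A): in S->A F e, A is followed by F e with FIRST {e, h}; in A->e A, the suffix after A is empty (adds nothing new); in F->A h e, A is followed by h e with FIRST {h}. Thus FOLLOW(A) = {e, h}.
FOLLOW(S): in F->S, the suffix after S is empty, so FOLLOW(S) ⊇ FOLLOW(F) = {$, e}. Thus FOLLOW(S) = {$, e}.
FOLLOW(F): in S->F, the suffix after F is empty, so FOLLOW(F) ⊇ FOLLOW(S) = {$, e}; in S->A F e, F is followed by e with FIRST {e}. Thus FOLLOW(F) = {$, e}.

{e, h}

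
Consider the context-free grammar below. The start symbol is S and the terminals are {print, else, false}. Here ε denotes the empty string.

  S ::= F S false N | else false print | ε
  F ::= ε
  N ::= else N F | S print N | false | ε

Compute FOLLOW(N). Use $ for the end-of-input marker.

FIRST(F) = {ε}
FIRST(S) = {ε, else, false}  (via F S false N)
FIRST(N) = {ε, else, false, print}  (via S print N)
FOLLOW(S) includes $ since S is the start symbol.
FOLLOW(S): in S::=F S false N, S is followed by false N with FIRST {false}; in N::=S print N, S is followed by print N with FIRST {print}. Thus FOLLOW(S) = {$, false, print}.
FOLLOW(N): in S::=F S false N, the suffix after N is empty, so FOLLOW(N) ⊇ FOLLOW(S) = {$, false, print}; in N::=else N F, N is followed by F with FIRST {ε}; in N::=else N F, the suffix after N is nullable (adds nothing new); in N::=S print N, the suffix after N is empty (adds nothing new). Thus FOLLOW(N) = {$, false, print}.
FOLLOW(F): in S::=F S false N, F is followed by S false N with FIRST {else, false}; in N::=else N F, the suffix after F is empty, so FOLLOW(F) ⊇ FOLLOW(N) = {$, false, print}. Thus FOLLOW(F) = {$, else, false, print}.

{$, false, print}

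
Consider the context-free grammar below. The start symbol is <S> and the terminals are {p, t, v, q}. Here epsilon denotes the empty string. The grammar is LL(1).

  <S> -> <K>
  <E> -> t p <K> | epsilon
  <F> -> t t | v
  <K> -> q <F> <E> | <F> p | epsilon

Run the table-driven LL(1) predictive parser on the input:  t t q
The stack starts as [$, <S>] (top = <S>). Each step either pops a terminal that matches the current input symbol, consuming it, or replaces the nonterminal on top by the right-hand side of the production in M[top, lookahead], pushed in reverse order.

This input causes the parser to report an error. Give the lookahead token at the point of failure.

step 1: stack=$ <S>  input=t t q $  — expand <S> -> <K>
step 2: stack=$ <K>  input=t t q $  — expand <K> -> <F> p
step 3: stack=$ p <F>  input=t t q $  — expand <F> -> t t
step 4: stack=$ p t t  input=t t q $  — match t
step 5: stack=$ p t  input=t q $  — match t
step 6: stack=$ p  input=q $  — error: top is terminal p but lookahead is q

q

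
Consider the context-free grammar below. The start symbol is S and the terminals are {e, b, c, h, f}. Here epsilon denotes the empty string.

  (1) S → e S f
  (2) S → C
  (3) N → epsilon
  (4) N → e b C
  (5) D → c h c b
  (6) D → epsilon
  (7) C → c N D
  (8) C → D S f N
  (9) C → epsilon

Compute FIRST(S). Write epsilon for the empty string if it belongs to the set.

FIRST(N) = {epsilon, e}
FIRST(D) = {epsilon, c}
FIRST(S) = {epsilon, c, e, f}  (via C)
FIRST(C) = {epsilon, c, e, f}  (via D S f N)

{epsilon, c, e, f}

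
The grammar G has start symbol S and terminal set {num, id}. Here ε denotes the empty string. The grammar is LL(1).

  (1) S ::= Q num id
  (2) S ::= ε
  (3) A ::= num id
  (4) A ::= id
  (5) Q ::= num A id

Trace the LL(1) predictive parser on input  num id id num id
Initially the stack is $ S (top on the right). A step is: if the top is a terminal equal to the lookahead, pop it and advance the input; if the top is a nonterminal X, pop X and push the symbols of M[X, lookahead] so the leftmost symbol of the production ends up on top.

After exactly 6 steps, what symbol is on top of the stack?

step 1: stack=$ S  input=num id id num id $  — expand S ::= Q num id
step 2: stack=$ id num Q  input=num id id num id $  — expand Q ::= num A id
step 3: stack=$ id num id A num  input=num id id num id $  — match num
step 4: stack=$ id num id A  input=id id num id $  — expand A ::= id
step 5: stack=$ id num id id  input=id id num id $  — match id
step 6: stack=$ id num id  input=id num id $  — match id
Stack after step 6: $ id num (top = num).

num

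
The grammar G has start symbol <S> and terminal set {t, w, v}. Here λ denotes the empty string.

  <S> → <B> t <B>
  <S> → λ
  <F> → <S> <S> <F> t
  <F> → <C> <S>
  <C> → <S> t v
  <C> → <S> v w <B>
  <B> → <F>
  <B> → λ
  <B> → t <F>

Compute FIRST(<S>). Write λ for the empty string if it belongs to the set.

{λ, t, v}

FIRST(<S>): from <S>→<B> t <B> we get {t, v}; from <S>→λ we get {λ}. So FIRST(<S>) = {λ, t, v}.
FIRST(<C>): from <C>→<S> t v we get {t, v}; from <C>→<S> v w <B> we get {t, v}. So FIRST(<C>) = {t, v}.
FIRST(<F>): from <F>→<S> <S> <F> t we get {t, v}; from <F>→<C> <S> we get {t, v}. So FIRST(<F>) = {t, v}.
FIRST(<B>): from <B>→<F> we get {t, v}; from <B>→λ we get {λ}; from <B>→t <F> we get {t}. So FIRST(<B>) = {λ, t, v}.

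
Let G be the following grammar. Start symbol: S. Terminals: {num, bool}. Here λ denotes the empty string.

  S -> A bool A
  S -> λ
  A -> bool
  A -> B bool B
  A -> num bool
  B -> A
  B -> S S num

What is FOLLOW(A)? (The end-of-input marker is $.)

FIRST(S): from S->A bool A we get {bool, num}; from S->λ we get {λ}. So FIRST(S) = {λ, bool, num}.
FIRST(A): from A->bool we get {bool}; from A->B bool B we get {bool, num}; from A->num bool we get {num}. So FIRST(A) = {bool, num}.
FIRST(B): from B->A we get {bool, num}; from B->S S num we get {bool, num}. So FIRST(B) = {bool, num}.
FOLLOW(S) includes $ since S is the start symbol.
FOLLOW(S): in B->S S num (occurrence 1), S is followed by S num with FIRST {bool, num}; in B->S S num (occurrence 2), S is followed by num with FIRST {num}. Thus FOLLOW(S) = {$, bool, num}.
FOLLOW(A): in S->A bool A (occurrence 1), A is followed by bool A with FIRST {bool}; in S->A bool A (occurrence 2), the suffix after A is empty, so FOLLOW(A) ⊇ FOLLOW(S) = {$, bool, num}; in B->A, the suffix after A is empty, so FOLLOW(A) ⊇ FOLLOW(B) = {$, bool, num}. Thus FOLLOW(A) = {$, bool, num}.
FOLLOW(B): in A->B bool B (occurrence 1), B is followed by bool B with FIRST {bool}; in A->B bool B (occurrence 2), the suffix after B is empty, so FOLLOW(B) ⊇ FOLLOW(A) = {$, bool, num}. Thus FOLLOW(B) = {$, bool, num}.

{$, bool, num}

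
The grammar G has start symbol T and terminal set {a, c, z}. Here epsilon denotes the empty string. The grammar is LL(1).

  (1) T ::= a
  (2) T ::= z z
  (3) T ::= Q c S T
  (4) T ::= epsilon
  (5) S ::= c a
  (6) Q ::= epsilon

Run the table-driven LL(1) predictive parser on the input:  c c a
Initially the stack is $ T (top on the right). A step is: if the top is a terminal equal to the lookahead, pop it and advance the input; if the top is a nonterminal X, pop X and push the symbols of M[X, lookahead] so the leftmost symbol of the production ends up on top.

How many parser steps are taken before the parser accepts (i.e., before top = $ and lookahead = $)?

7

     Stack      Input    Action
  1  $ T        c c a $  expand T ::= Q c S T
  2  $ T S c Q  c c a $  expand Q ::= epsilon
  3  $ T S c    c c a $  match c
  4  $ T S      c a $    expand S ::= c a
  5  $ T a c    c a $    match c
  6  $ T a      a $      match a
  7  $ T        $        expand T ::= epsilon
Accept reached after 7 steps.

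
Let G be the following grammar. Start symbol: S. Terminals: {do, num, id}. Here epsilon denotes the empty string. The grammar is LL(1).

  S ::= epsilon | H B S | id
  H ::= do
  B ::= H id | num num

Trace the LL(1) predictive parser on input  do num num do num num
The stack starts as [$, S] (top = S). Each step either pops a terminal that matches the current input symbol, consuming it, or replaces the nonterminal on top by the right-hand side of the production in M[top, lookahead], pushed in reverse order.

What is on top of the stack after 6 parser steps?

S

     Stack        Input                    Action
  1  $ S          do num num do num num $  expand S ::= H B S
  2  $ S B H      do num num do num num $  expand H ::= do
  3  $ S B do     do num num do num num $  match do
  4  $ S B        num num do num num $     expand B ::= num num
  5  $ S num num  num num do num num $     match num
  6  $ S num      num do num num $         match num
Stack after step 6: $ S (top = S).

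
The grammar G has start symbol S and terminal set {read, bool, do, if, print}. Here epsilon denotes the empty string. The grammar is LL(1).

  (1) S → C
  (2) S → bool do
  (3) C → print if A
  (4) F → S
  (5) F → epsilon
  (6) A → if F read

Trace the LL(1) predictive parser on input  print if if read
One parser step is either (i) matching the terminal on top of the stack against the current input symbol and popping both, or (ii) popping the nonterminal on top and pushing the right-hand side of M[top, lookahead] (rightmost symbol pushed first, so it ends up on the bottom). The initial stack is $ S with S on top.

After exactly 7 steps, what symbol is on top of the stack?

read

     Stack         Input               Action
  1  $ S           print if if read $  expand S → C
  2  $ C           print if if read $  expand C → print if A
  3  $ A if print  print if if read $  match print
  4  $ A if        if if read $        match if
  5  $ A           if read $           expand A → if F read
  6  $ read F if   if read $           match if
  7  $ read F      read $              expand F → epsilon
Stack after step 7: $ read (top = read).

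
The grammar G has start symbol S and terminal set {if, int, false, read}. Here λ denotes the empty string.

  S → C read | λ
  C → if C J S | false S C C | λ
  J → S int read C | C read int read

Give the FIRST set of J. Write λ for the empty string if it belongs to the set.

FIRST(C) = {λ, false, if}
FIRST(S) = {λ, false, if, read}  (via C read)
FIRST(J) = {false, if, int, read}  (via S int read C, C read int read)

{false, if, int, read}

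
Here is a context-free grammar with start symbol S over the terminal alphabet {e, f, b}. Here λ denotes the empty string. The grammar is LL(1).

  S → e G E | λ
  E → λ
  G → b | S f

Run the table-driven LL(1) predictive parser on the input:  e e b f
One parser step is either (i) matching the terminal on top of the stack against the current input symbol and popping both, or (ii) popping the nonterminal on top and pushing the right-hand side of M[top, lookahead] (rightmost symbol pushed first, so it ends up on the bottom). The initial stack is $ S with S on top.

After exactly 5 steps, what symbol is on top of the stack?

G

step 1: stack=$ S  input=e e b f $  — expand S → e G E
step 2: stack=$ E G e  input=e e b f $  — match e
step 3: stack=$ E G  input=e b f $  — expand G → S f
step 4: stack=$ E f S  input=e b f $  — expand S → e G E
step 5: stack=$ E f E G e  input=e b f $  — match e
Stack after step 5: $ E f E G (top = G).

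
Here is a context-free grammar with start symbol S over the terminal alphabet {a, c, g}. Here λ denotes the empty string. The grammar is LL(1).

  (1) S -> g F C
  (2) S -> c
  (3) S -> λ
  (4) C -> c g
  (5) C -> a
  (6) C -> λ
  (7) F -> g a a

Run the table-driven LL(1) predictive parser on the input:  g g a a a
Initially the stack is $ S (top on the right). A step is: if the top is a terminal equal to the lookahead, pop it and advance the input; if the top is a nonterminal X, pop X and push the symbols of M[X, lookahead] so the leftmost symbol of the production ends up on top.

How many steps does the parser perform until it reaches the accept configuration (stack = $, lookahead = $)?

8

step 1: stack=$ S  input=g g a a a $  — expand S -> g F C
step 2: stack=$ C F g  input=g g a a a $  — match g
step 3: stack=$ C F  input=g a a a $  — expand F -> g a a
step 4: stack=$ C a a g  input=g a a a $  — match g
step 5: stack=$ C a a  input=a a a $  — match a
step 6: stack=$ C a  input=a a $  — match a
step 7: stack=$ C  input=a $  — expand C -> a
step 8: stack=$ a  input=a $  — match a
Accept reached after 8 steps.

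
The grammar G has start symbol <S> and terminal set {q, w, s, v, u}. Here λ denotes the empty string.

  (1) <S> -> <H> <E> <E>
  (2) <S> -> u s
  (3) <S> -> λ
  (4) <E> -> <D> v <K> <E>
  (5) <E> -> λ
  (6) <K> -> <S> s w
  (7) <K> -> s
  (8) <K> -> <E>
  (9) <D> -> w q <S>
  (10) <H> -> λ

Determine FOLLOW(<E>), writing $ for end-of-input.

{$, s, v, w}

FIRST(<D>): from <D>->w q <S> we get {w}. So FIRST(<D>) = {w}.
FIRST(<H>): from <H>->λ we get {λ}. So FIRST(<H>) = {λ}.
FIRST(<E>): from <E>-><D> v <K> <E> we get {w}; from <E>->λ we get {λ}. So FIRST(<E>) = {λ, w}.
FIRST(<S>): from <S>-><H> <E> <E> we get {λ, w}; from <S>->u s we get {u}; from <S>->λ we get {λ}. So FIRST(<S>) = {λ, u, w}.
FIRST(<K>): from <K>-><S> s w we get {s, u, w}; from <K>->s we get {s}; from <K>-><E> we get {λ, w}. So FIRST(<K>) = {λ, s, u, w}.
FOLLOW(<S>) includes $ since <S> is the start symbol.
FOLLOW(<D>): in <E>-><D> v <K> <E>, <D> is followed by v <K> <E> with FIRST {v}. Thus FOLLOW(<D>) = {v}.
FOLLOW(<S>): in <K>-><S> s w, <S> is followed by s w with FIRST {s}; in <D>->w q <S>, the suffix after <S> is empty, so FOLLOW(<S>) ⊇ FOLLOW(<D>) = {v}. Thus FOLLOW(<S>) = {$, s, v}.
FOLLOW(<H>): in <S>-><H> <E> <E>, <H> is followed by <E> <E> with FIRST {λ, w}; in <S>-><H> <E> <E>, the suffix after <H> is nullable, so FOLLOW(<H>) ⊇ FOLLOW(<S>) = {$, s, v}. Thus FOLLOW(<H>) = {$, s, v, w}.
FOLLOW(<E>): in <S>-><H> <E> <E> (occurrence 1), <E> is followed by <E> with FIRST {λ, w}; in <S>-><H> <E> <E> (occurrence 1), the suffix after <E> is nullable, so FOLLOW(<E>) ⊇ FOLLOW(<S>) = {$, s, v}; in <S>-><H> <E> <E> (occurrence 2), the suffix after <E> is empty, so FOLLOW(<E>) ⊇ FOLLOW(<S>) = {$, s, v}; in <E>-><D> v <K> <E>, the suffix after <E> is empty (adds nothing new); in <K>-><E>, the suffix after <E> is empty, so FOLLOW(<E>) ⊇ FOLLOW(<K>) = {$, s, v, w}. Thus FOLLOW(<E>) = {$, s, v, w}.
FOLLOW(<K>): in <E>-><D> v <K> <E>, <K> is followed by <E> with FIRST {λ, w}; in <E>-><D> v <K> <E>, the suffix after <K> is nullable, so FOLLOW(<K>) ⊇ FOLLOW(<E>) = {$, s, v, w}. Thus FOLLOW(<K>) = {$, s, v, w}.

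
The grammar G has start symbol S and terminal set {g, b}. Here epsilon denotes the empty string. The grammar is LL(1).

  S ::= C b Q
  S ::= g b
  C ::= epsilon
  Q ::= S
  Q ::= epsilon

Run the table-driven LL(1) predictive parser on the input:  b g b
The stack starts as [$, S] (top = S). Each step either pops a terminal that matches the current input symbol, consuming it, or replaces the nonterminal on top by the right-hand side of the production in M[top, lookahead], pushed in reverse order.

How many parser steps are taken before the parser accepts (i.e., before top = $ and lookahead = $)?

     Stack    Input    Action
  1  $ S      b g b $  expand S ::= C b Q
  2  $ Q b C  b g b $  expand C ::= epsilon
  3  $ Q b    b g b $  match b
  4  $ Q      g b $    expand Q ::= S
  5  $ S      g b $    expand S ::= g b
  6  $ b g    g b $    match g
  7  $ b      b $      match b
Accept reached after 7 steps.

7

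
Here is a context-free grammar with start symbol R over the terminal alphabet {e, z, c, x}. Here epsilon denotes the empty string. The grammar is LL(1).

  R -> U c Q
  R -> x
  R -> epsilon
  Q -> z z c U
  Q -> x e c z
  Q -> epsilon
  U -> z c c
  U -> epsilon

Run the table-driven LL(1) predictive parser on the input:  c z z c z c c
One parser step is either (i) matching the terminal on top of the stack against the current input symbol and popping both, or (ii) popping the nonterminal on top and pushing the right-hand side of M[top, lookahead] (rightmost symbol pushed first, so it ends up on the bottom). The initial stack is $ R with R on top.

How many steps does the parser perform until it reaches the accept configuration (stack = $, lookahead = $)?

11

step 1: stack=$ R  input=c z z c z c c $  — expand R -> U c Q
step 2: stack=$ Q c U  input=c z z c z c c $  — expand U -> epsilon
step 3: stack=$ Q c  input=c z z c z c c $  — match c
step 4: stack=$ Q  input=z z c z c c $  — expand Q -> z z c U
step 5: stack=$ U c z z  input=z z c z c c $  — match z
step 6: stack=$ U c z  input=z c z c c $  — match z
step 7: stack=$ U c  input=c z c c $  — match c
step 8: stack=$ U  input=z c c $  — expand U -> z c c
step 9: stack=$ c c z  input=z c c $  — match z
step 10: stack=$ c c  input=c c $  — match c
step 11: stack=$ c  input=c $  — match c
Accept reached after 11 steps.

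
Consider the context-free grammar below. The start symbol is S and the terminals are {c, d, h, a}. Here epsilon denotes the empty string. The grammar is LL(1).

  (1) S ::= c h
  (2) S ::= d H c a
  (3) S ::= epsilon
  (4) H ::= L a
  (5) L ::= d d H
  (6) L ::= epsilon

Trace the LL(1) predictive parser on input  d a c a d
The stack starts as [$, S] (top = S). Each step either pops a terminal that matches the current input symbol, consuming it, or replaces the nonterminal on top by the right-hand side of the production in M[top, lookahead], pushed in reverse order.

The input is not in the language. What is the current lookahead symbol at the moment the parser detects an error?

d

step 1: stack=$ S  input=d a c a d $  — expand S ::= d H c a
step 2: stack=$ a c H d  input=d a c a d $  — match d
step 3: stack=$ a c H  input=a c a d $  — expand H ::= L a
step 4: stack=$ a c a L  input=a c a d $  — expand L ::= epsilon
step 5: stack=$ a c a  input=a c a d $  — match a
step 6: stack=$ a c  input=c a d $  — match c
step 7: stack=$ a  input=a d $  — match a
step 8: stack=$  input=d $  — error: stack empty but input remains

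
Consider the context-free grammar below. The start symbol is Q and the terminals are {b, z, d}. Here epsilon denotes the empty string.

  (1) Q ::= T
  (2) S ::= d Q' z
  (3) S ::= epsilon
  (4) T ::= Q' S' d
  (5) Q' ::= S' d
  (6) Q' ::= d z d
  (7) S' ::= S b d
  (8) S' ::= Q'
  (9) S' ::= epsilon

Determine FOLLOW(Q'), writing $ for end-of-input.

{b, d, z}

FIRST(S) = {epsilon, d}
FIRST(Q) = {b, d}  (via T)
FIRST(T) = {b, d}  (via Q' S' d)
FIRST(Q') = {b, d}  (via S' d)
FIRST(S') = {epsilon, b, d}  (via S b d, Q')
FOLLOW(Q) includes $ since Q is the start symbol.
FOLLOW(Q): Q appears on no right-hand side. Thus FOLLOW(Q) = {$}.
FOLLOW(S): in S'::=S b d, S is followed by b d with FIRST {b}. Thus FOLLOW(S) = {b}.
FOLLOW(T): in Q::=T, the suffix after T is empty, so FOLLOW(T) ⊇ FOLLOW(Q) = {$}. Thus FOLLOW(T) = {$}.
FOLLOW(S'): in T::=Q' S' d, S' is followed by d with FIRST {d}; in Q'::=S' d, S' is followed by d with FIRST {d}. Thus FOLLOW(S') = {d}.
FOLLOW(Q'): in S::=d Q' z, Q' is followed by z with FIRST {z}; in T::=Q' S' d, Q' is followed by S' d with FIRST {b, d}; in S'::=Q', the suffix after Q' is empty, so FOLLOW(Q') ⊇ FOLLOW(S') = {d}. Thus FOLLOW(Q') = {b, d, z}.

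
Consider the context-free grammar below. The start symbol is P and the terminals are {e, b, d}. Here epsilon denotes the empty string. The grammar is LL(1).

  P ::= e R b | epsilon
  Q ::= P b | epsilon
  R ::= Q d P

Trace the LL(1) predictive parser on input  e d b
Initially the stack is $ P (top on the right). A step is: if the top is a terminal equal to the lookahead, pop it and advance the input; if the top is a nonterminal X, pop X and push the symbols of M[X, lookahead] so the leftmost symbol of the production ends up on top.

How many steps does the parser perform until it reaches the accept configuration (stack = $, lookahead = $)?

7

     Stack      Input    Action
  1  $ P        e d b $  expand P ::= e R b
  2  $ b R e    e d b $  match e
  3  $ b R      d b $    expand R ::= Q d P
  4  $ b P d Q  d b $    expand Q ::= epsilon
  5  $ b P d    d b $    match d
  6  $ b P      b $      expand P ::= epsilon
  7  $ b        b $      match b
Accept reached after 7 steps.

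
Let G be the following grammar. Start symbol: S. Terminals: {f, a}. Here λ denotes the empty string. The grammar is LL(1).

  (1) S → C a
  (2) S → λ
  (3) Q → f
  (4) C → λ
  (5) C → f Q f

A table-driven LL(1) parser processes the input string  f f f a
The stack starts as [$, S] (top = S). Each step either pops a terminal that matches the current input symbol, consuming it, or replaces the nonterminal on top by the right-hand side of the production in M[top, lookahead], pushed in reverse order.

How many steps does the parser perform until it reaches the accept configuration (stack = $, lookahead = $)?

step 1: stack=$ S  input=f f f a $  — expand S → C a
step 2: stack=$ a C  input=f f f a $  — expand C → f Q f
step 3: stack=$ a f Q f  input=f f f a $  — match f
step 4: stack=$ a f Q  input=f f a $  — expand Q → f
step 5: stack=$ a f f  input=f f a $  — match f
step 6: stack=$ a f  input=f a $  — match f
step 7: stack=$ a  input=a $  — match a
Accept reached after 7 steps.

7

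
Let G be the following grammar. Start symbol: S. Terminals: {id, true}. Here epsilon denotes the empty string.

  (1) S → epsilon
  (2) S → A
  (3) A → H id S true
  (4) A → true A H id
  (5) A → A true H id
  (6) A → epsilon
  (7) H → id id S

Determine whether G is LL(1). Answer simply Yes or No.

No

FIRST(S) = {epsilon, id, true}
FIRST(A) = {epsilon, id, true}
FIRST(H) = {id}
FOLLOW(S) = {$, id, true}
FOLLOW(A) = {$, id, true}
FOLLOW(H) = {id}
Cell M[A, id] receives both A → H id S true and A → A true H id and A → epsilon — the grammar is not LL(1).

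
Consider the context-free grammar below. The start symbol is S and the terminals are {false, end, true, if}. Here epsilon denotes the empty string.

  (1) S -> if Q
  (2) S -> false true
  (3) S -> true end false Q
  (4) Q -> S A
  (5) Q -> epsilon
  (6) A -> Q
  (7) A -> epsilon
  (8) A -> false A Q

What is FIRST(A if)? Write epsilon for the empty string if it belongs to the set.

FIRST(S) = {false, if, true}
FIRST(Q) = {epsilon, false, if, true}  (via S A)
FIRST(A) = {epsilon, false, if, true}  (via Q)
FIRST(A if): take FIRST of each symbol in turn, carrying on past any symbol whose FIRST contains epsilon; result {false, if, true}.

{false, if, true}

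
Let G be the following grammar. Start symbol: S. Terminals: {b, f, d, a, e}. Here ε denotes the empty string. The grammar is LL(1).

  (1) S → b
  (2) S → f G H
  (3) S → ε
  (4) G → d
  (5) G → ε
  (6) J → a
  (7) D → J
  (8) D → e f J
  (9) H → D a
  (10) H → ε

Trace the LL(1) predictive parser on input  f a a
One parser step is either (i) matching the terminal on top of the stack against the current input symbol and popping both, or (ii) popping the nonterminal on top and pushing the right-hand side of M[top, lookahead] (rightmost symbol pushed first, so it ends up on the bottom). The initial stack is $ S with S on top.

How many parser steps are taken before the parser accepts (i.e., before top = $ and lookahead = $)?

     Stack    Input    Action
  1  $ S      f a a $  expand S → f G H
  2  $ H G f  f a a $  match f
  3  $ H G    a a $    expand G → ε
  4  $ H      a a $    expand H → D a
  5  $ a D    a a $    expand D → J
  6  $ a J    a a $    expand J → a
  7  $ a a    a a $    match a
  8  $ a      a $      match a
Accept reached after 8 steps.

8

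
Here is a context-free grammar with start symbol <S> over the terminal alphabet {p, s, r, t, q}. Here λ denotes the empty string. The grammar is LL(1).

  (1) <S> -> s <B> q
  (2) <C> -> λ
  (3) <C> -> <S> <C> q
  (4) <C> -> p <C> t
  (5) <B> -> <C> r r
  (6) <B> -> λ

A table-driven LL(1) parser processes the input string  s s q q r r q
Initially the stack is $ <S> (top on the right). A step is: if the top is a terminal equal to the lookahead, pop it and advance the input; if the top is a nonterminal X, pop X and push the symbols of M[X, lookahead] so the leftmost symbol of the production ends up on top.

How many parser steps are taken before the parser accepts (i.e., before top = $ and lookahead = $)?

      Stack                  Input            Action
   1  $ <S>                  s s q q r r q $  expand <S> -> s <B> q
   2  $ q <B> s              s s q q r r q $  match s
   3  $ q <B>                s q q r r q $    expand <B> -> <C> r r
   4  $ q r r <C>            s q q r r q $    expand <C> -> <S> <C> q
   5  $ q r r q <C> <S>      s q q r r q $    expand <S> -> s <B> q
   6  $ q r r q <C> q <B> s  s q q r r q $    match s
   7  $ q r r q <C> q <B>    q q r r q $      expand <B> -> λ
   8  $ q r r q <C> q        q q r r q $      match q
   9  $ q r r q <C>          q r r q $        expand <C> -> λ
  10  $ q r r q              q r r q $        match q
  11  $ q r r                r r q $          match r
  12  $ q r                  r q $            match r
  13  $ q                    q $              match q
Accept reached after 13 steps.

13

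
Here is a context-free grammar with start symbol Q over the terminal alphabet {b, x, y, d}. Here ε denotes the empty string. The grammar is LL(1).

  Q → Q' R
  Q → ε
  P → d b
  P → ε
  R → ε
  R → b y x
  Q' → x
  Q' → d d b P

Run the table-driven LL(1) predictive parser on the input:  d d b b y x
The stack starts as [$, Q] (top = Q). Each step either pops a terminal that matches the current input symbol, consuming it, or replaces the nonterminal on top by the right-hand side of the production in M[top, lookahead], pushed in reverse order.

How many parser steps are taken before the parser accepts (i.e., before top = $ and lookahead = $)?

step 1: stack=$ Q  input=d d b b y x $  — expand Q → Q' R
step 2: stack=$ R Q'  input=d d b b y x $  — expand Q' → d d b P
step 3: stack=$ R P b d d  input=d d b b y x $  — match d
step 4: stack=$ R P b d  input=d b b y x $  — match d
step 5: stack=$ R P b  input=b b y x $  — match b
step 6: stack=$ R P  input=b y x $  — expand P → ε
step 7: stack=$ R  input=b y x $  — expand R → b y x
step 8: stack=$ x y b  input=b y x $  — match b
step 9: stack=$ x y  input=y x $  — match y
step 10: stack=$ x  input=x $  — match x
Accept reached after 10 steps.

10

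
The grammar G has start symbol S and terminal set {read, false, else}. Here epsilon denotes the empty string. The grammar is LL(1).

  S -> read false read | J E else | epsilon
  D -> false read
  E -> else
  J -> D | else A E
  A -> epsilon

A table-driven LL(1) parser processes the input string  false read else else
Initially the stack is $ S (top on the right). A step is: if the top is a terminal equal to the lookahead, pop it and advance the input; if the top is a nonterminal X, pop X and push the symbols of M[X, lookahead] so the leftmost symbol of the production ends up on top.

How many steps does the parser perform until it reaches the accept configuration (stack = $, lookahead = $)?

8

step 1: stack=$ S  input=false read else else $  — expand S -> J E else
step 2: stack=$ else E J  input=false read else else $  — expand J -> D
step 3: stack=$ else E D  input=false read else else $  — expand D -> false read
step 4: stack=$ else E read false  input=false read else else $  — match false
step 5: stack=$ else E read  input=read else else $  — match read
step 6: stack=$ else E  input=else else $  — expand E -> else
step 7: stack=$ else else  input=else else $  — match else
step 8: stack=$ else  input=else $  — match else
Accept reached after 8 steps.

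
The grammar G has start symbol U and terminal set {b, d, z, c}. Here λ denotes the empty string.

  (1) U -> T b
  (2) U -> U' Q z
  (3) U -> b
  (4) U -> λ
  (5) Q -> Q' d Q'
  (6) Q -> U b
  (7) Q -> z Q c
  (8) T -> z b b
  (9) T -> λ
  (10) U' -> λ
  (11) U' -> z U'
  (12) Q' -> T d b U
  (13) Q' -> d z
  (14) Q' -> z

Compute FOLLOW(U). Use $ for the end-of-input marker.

FIRST(T) = {λ, z}
FIRST(U') = {λ, z}
FIRST(Q') = {d, z}  (via T d b U)
FIRST(U) = {λ, b, d, z}  (via T b, U' Q z)
FIRST(Q) = {b, d, z}  (via Q' d Q', U b)
FOLLOW(U) includes $ since U is the start symbol.
FOLLOW(Q): in U->U' Q z, Q is followed by z with FIRST {z}; in Q->z Q c, Q is followed by c with FIRST {c}. Thus FOLLOW(Q) = {c, z}.
FOLLOW(T): in U->T b, T is followed by b with FIRST {b}; in Q'->T d b U, T is followed by d b U with FIRST {d}. Thus FOLLOW(T) = {b, d}.
FOLLOW(U'): in U->U' Q z, U' is followed by Q z with FIRST {b, d, z}; in U'->z U', the suffix after U' is empty (adds nothing new). Thus FOLLOW(U') = {b, d, z}.
FOLLOW(Q'): in Q->Q' d Q' (occurrence 1), Q' is followed by d Q' with FIRST {d}; in Q->Q' d Q' (occurrence 2), the suffix after Q' is empty, so FOLLOW(Q') ⊇ FOLLOW(Q) = {c, z}. Thus FOLLOW(Q') = {c, d, z}.
FOLLOW(U): in Q->U b, U is followed by b with FIRST {b}; in Q'->T d b U, the suffix after U is empty, so FOLLOW(U) ⊇ FOLLOW(Q') = {c, d, z}. Thus FOLLOW(U) = {$, b, c, d, z}.

{$, b, c, d, z}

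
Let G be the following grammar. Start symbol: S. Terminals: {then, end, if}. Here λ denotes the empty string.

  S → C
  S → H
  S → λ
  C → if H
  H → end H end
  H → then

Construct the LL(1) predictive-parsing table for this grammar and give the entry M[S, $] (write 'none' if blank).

S → λ

FIRST(C): from C→if H we get {if}. So FIRST(C) = {if}.
FIRST(H): from H→end H end we get {end}; from H→then we get {then}. So FIRST(H) = {end, then}.
FIRST(S): from S→C we get {if}; from S→H we get {end, then}; from S→λ we get {λ}. So FIRST(S) = {λ, end, if, then}.
FOLLOW(S) includes $ since S is the start symbol.
FOLLOW(S): S appears on no right-hand side. Thus FOLLOW(S) = {$}.
For S → C: FIRST(C) = {if}, so it goes in M[S, t] for t ∈ {if}.
For S → H: FIRST(H) = {end, then}, so it goes in M[S, t] for t ∈ {end, then}.
For S → λ: FIRST(λ) = {λ}, so it goes in M[S, t] for t ∈ {}; since λ ∈ FIRST, also for every t ∈ FOLLOW(S) = {$}.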